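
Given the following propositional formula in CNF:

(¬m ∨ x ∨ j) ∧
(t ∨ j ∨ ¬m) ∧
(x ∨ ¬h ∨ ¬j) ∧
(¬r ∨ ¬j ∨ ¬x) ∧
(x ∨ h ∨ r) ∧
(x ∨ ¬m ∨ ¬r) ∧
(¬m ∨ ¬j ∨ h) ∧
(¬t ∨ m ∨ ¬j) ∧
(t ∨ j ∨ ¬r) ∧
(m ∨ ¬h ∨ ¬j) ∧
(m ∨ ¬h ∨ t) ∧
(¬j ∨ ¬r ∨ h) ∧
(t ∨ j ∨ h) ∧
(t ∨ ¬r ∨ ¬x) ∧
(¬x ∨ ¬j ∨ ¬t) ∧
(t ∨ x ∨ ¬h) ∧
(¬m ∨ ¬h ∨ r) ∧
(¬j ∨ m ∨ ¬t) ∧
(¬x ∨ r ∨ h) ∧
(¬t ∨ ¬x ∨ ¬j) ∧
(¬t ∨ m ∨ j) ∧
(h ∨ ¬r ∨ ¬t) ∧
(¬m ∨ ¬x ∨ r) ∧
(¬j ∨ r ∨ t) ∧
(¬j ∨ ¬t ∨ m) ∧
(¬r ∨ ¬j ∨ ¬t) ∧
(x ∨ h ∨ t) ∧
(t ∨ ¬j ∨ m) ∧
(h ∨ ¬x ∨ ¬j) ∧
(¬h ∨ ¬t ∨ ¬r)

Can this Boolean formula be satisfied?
No

No, the formula is not satisfiable.

No assignment of truth values to the variables can make all 30 clauses true simultaneously.

The formula is UNSAT (unsatisfiable).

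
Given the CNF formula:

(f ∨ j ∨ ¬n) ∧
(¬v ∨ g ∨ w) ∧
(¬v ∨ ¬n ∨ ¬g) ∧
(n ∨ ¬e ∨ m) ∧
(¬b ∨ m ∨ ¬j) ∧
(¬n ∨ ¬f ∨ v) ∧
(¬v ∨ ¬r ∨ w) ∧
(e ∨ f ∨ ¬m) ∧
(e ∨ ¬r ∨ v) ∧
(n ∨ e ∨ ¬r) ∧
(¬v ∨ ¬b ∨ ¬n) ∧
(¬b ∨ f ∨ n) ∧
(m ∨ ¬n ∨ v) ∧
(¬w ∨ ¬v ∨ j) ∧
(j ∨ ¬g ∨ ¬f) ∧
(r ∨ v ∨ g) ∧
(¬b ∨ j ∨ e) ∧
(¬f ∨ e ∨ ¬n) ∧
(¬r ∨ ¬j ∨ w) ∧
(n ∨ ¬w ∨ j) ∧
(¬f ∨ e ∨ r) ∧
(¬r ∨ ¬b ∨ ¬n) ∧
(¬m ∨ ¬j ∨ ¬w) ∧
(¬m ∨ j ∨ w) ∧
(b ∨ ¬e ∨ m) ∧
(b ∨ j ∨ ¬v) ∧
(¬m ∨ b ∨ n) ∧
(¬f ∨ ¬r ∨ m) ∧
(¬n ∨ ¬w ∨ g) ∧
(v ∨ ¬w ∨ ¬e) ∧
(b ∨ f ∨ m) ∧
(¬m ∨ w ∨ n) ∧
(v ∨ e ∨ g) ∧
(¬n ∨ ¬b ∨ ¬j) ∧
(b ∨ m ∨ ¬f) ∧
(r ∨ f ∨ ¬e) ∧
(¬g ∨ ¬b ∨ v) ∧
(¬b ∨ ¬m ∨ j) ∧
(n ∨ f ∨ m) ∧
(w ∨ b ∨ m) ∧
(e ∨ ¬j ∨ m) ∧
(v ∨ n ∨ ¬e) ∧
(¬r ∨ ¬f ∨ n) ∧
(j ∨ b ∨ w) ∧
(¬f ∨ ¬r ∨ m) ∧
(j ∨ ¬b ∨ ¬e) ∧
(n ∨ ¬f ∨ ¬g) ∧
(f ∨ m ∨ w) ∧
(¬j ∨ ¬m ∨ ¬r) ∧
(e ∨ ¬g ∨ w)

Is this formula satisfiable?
No

No, the formula is not satisfiable.

No assignment of truth values to the variables can make all 50 clauses true simultaneously.

The formula is UNSAT (unsatisfiable).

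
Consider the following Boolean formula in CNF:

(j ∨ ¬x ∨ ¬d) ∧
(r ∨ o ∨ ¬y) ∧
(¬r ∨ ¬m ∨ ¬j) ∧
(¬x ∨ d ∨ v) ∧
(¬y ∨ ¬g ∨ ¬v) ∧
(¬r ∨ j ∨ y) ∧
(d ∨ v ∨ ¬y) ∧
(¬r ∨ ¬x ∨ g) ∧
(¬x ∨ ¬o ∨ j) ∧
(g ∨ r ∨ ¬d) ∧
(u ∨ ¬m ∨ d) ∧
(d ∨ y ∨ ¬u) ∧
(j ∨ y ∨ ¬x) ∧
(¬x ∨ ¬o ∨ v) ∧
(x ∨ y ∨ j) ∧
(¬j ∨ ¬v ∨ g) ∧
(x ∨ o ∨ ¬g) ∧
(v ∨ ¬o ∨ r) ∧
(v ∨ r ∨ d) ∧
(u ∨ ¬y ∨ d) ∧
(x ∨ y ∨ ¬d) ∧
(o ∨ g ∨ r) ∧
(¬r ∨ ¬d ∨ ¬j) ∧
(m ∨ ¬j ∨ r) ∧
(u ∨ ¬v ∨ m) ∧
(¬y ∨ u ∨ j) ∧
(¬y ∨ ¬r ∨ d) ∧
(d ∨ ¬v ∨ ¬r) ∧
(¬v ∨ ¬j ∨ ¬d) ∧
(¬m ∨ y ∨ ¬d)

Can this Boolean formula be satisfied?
Yes

Yes, the formula is satisfiable.

One satisfying assignment is: y=False, r=True, u=False, m=False, x=False, o=False, d=False, g=False, j=True, v=False

Verification: With this assignment, all 30 clauses evaluate to true.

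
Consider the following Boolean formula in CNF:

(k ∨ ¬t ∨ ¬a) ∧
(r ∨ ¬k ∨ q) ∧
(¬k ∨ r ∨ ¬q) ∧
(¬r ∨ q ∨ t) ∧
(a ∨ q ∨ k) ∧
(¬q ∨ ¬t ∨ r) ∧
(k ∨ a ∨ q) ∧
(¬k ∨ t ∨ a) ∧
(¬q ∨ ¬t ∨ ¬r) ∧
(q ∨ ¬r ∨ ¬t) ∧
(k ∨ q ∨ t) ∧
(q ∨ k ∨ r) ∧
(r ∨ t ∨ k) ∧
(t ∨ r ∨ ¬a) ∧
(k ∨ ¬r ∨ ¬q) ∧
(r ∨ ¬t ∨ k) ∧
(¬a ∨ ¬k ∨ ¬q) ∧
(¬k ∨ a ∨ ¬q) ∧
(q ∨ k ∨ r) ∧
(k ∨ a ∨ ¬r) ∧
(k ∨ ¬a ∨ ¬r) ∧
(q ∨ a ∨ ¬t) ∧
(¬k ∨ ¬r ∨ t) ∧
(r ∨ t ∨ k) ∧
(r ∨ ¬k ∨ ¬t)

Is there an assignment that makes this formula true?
No

No, the formula is not satisfiable.

No assignment of truth values to the variables can make all 25 clauses true simultaneously.

The formula is UNSAT (unsatisfiable).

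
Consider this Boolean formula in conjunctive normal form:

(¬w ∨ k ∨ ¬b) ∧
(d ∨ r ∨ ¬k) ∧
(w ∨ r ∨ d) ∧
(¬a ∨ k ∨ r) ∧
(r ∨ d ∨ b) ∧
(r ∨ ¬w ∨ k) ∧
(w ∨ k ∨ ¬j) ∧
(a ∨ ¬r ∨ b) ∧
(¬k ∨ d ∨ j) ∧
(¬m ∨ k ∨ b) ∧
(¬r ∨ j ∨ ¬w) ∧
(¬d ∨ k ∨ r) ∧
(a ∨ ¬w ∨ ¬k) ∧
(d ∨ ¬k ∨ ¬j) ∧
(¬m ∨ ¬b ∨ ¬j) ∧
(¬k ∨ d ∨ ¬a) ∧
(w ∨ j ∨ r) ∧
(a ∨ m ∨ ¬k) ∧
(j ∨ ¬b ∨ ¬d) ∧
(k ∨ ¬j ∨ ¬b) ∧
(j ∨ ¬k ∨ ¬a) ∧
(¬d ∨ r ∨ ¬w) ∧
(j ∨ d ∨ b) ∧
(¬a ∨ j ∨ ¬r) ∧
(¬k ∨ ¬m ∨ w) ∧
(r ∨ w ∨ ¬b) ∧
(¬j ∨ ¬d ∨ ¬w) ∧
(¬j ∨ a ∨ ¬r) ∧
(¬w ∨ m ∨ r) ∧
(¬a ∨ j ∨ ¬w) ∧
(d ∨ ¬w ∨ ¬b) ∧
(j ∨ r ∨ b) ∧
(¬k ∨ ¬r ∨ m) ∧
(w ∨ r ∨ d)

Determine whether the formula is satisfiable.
Yes

Yes, the formula is satisfiable.

One satisfying assignment is: a=False, j=False, w=False, r=True, m=False, d=False, k=False, b=True

Verification: With this assignment, all 34 clauses evaluate to true.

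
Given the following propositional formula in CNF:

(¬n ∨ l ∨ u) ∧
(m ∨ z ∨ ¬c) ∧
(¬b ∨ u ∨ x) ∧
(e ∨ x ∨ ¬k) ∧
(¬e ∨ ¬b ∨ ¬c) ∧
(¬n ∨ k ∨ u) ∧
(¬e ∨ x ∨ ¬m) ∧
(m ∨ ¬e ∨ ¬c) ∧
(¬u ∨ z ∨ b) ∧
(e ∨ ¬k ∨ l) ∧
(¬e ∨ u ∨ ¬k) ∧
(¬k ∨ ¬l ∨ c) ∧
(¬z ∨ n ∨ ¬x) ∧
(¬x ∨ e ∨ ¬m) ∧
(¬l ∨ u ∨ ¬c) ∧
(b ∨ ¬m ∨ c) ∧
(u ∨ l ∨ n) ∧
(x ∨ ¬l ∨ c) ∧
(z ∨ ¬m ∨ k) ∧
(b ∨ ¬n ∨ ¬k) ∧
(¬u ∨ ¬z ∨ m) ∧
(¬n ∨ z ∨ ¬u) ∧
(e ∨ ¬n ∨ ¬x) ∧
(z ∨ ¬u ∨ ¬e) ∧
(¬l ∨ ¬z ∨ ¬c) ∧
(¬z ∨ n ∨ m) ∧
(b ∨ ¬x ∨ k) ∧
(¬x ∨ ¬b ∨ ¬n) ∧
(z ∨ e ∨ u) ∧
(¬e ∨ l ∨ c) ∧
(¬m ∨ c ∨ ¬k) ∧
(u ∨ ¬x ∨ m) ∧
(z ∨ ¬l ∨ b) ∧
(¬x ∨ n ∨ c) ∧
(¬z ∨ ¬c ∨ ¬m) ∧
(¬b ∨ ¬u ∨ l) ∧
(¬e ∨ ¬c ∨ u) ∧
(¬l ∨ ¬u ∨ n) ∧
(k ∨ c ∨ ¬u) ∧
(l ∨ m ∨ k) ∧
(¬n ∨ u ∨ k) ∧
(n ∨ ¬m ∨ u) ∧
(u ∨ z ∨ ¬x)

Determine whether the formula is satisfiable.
No

No, the formula is not satisfiable.

No assignment of truth values to the variables can make all 43 clauses true simultaneously.

The formula is UNSAT (unsatisfiable).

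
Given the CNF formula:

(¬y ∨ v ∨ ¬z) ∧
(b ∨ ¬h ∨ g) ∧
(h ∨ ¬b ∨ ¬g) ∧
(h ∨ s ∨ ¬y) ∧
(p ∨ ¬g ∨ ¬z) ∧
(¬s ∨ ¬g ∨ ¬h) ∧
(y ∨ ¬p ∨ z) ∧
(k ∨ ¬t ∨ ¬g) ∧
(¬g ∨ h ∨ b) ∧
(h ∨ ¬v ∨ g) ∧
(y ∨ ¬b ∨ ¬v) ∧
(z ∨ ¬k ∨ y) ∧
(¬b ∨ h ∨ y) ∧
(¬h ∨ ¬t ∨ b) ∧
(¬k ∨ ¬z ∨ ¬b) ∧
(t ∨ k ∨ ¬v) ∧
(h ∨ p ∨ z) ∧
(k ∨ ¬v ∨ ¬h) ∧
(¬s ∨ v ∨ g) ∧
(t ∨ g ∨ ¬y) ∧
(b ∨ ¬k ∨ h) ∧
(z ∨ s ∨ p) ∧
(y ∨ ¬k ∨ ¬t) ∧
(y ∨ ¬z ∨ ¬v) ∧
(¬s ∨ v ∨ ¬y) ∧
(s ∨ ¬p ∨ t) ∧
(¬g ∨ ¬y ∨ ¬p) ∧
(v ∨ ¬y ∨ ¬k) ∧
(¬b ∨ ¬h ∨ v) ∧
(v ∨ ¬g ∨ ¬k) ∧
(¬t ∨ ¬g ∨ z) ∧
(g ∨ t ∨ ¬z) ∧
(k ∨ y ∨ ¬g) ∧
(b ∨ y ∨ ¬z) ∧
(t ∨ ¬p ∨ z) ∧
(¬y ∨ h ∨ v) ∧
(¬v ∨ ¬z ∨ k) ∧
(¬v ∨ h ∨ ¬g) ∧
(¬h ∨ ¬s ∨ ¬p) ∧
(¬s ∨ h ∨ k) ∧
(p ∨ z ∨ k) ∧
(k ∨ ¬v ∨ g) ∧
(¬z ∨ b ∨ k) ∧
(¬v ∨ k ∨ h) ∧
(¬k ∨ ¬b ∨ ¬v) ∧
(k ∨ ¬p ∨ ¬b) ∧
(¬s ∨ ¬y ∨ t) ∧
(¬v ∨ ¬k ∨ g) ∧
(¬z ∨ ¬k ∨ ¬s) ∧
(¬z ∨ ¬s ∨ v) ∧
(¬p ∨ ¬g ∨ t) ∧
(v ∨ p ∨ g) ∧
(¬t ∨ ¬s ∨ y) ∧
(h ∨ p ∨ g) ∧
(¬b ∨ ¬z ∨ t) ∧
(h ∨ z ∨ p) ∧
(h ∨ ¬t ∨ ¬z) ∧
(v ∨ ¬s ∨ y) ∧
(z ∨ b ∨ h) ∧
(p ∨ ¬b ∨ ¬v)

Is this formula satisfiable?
No

No, the formula is not satisfiable.

No assignment of truth values to the variables can make all 60 clauses true simultaneously.

The formula is UNSAT (unsatisfiable).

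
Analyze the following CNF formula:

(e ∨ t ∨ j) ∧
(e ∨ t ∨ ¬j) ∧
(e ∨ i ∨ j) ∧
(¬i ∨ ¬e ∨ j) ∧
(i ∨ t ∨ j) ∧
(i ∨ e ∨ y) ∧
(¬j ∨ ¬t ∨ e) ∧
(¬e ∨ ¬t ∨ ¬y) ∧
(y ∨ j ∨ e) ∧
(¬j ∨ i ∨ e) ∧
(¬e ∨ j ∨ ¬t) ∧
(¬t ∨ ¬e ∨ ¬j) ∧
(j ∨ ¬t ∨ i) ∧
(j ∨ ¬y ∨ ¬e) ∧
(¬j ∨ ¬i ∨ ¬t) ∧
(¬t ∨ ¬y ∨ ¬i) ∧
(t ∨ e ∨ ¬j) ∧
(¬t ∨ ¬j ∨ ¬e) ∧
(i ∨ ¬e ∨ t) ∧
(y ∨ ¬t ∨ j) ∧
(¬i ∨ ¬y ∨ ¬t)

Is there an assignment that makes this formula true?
Yes

Yes, the formula is satisfiable.

One satisfying assignment is: t=False, e=True, i=True, j=True, y=True

Verification: With this assignment, all 21 clauses evaluate to true.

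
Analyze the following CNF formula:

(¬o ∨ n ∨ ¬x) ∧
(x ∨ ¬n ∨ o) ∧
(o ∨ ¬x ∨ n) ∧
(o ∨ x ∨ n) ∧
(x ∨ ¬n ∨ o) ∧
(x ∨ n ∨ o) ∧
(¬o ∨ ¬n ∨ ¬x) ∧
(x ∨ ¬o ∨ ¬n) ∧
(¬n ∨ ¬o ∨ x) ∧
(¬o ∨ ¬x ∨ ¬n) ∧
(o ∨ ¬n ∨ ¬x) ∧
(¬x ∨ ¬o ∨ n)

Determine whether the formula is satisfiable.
Yes

Yes, the formula is satisfiable.

One satisfying assignment is: n=False, x=False, o=True

Verification: With this assignment, all 12 clauses evaluate to true.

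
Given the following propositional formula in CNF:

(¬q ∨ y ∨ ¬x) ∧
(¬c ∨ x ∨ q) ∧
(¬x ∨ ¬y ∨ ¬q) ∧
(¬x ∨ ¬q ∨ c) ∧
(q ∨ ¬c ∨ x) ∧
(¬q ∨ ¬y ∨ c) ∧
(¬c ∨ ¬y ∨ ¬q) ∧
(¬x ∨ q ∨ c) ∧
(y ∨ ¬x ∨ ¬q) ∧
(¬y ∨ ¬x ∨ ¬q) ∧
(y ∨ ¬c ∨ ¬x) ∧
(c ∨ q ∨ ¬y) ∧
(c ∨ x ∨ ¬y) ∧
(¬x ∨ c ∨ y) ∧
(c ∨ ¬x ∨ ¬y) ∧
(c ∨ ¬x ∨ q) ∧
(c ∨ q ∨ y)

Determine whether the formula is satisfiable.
Yes

Yes, the formula is satisfiable.

One satisfying assignment is: x=False, c=False, y=False, q=True

Verification: With this assignment, all 17 clauses evaluate to true.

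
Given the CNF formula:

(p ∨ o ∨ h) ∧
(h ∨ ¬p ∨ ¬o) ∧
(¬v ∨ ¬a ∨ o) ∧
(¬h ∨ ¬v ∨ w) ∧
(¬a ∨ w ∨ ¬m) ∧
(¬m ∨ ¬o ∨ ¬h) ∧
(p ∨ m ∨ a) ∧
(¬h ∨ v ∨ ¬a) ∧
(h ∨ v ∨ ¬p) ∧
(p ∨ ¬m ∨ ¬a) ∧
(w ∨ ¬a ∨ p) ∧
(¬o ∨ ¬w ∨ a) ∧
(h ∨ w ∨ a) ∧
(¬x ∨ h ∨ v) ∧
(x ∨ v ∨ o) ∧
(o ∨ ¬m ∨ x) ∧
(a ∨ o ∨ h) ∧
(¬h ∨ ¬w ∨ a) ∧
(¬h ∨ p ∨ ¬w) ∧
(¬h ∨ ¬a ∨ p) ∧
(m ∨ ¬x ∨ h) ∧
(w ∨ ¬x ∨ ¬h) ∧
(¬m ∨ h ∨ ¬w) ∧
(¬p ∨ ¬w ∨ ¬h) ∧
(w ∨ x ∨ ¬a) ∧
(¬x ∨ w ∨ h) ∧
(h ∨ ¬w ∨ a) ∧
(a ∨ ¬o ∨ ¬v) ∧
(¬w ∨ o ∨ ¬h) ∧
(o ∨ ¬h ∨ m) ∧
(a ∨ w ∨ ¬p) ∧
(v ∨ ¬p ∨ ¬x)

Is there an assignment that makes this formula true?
Yes

Yes, the formula is satisfiable.

One satisfying assignment is: w=True, x=False, o=True, m=False, p=False, h=False, a=True, v=False

Verification: With this assignment, all 32 clauses evaluate to true.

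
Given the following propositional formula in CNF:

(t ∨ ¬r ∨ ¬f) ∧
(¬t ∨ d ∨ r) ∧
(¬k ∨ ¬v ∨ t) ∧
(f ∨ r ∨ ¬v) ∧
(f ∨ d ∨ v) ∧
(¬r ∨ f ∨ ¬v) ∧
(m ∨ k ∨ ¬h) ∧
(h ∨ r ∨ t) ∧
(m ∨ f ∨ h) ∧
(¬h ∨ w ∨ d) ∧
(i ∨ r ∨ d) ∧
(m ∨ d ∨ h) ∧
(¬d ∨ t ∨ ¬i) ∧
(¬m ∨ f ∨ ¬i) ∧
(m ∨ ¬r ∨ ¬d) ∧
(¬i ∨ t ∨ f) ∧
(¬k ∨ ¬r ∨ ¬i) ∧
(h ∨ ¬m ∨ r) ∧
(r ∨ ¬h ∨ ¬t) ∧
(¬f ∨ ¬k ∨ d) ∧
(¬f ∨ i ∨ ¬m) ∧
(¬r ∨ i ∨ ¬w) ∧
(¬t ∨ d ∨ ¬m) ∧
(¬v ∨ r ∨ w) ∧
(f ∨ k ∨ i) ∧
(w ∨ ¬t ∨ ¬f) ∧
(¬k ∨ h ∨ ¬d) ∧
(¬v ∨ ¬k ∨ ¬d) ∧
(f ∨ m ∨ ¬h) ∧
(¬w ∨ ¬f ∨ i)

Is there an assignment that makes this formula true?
Yes

Yes, the formula is satisfiable.

One satisfying assignment is: v=False, w=False, t=False, k=True, f=True, i=False, h=True, m=False, d=True, r=False

Verification: With this assignment, all 30 clauses evaluate to true.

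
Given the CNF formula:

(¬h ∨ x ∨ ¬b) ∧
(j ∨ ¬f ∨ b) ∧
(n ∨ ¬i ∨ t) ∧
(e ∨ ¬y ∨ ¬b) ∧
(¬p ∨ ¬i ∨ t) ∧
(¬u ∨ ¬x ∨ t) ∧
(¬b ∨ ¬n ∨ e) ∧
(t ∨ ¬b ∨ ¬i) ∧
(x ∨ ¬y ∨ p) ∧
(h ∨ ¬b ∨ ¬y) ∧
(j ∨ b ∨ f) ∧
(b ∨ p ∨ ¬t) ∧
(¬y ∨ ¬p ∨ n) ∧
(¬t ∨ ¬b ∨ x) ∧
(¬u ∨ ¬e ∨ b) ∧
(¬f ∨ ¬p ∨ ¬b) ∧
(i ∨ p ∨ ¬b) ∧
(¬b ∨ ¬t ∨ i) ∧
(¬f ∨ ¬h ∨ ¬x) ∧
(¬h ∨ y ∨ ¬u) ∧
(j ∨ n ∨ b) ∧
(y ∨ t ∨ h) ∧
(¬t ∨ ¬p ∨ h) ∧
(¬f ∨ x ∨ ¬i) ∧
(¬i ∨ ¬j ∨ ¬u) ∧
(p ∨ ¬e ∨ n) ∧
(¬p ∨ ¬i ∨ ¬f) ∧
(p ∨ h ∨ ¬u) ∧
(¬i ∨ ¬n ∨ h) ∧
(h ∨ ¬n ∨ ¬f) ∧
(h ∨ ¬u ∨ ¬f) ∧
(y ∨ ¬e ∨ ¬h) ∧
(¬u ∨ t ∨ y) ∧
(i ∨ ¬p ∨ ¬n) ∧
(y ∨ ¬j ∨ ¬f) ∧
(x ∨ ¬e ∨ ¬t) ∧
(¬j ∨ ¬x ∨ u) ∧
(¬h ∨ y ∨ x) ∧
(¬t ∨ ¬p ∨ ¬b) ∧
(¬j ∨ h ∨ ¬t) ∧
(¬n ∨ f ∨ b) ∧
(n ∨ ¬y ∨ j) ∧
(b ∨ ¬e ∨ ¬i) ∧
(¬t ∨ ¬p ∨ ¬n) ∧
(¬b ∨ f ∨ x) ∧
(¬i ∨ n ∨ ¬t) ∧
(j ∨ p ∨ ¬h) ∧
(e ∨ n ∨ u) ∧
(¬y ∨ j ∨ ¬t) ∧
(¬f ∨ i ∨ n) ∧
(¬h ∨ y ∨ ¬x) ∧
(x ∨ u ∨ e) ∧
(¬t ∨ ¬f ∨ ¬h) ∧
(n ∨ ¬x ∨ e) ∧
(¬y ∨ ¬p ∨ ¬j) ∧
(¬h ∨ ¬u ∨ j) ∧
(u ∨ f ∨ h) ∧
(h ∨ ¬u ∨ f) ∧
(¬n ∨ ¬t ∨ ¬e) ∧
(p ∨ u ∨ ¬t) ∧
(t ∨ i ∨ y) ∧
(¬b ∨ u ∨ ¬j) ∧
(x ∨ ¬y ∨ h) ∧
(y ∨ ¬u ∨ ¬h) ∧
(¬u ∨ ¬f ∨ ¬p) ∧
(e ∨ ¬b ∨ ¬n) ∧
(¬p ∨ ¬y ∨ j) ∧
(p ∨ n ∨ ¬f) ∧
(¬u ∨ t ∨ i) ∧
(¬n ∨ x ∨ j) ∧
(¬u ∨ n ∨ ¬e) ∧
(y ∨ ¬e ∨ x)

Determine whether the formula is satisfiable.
No

No, the formula is not satisfiable.

No assignment of truth values to the variables can make all 72 clauses true simultaneously.

The formula is UNSAT (unsatisfiable).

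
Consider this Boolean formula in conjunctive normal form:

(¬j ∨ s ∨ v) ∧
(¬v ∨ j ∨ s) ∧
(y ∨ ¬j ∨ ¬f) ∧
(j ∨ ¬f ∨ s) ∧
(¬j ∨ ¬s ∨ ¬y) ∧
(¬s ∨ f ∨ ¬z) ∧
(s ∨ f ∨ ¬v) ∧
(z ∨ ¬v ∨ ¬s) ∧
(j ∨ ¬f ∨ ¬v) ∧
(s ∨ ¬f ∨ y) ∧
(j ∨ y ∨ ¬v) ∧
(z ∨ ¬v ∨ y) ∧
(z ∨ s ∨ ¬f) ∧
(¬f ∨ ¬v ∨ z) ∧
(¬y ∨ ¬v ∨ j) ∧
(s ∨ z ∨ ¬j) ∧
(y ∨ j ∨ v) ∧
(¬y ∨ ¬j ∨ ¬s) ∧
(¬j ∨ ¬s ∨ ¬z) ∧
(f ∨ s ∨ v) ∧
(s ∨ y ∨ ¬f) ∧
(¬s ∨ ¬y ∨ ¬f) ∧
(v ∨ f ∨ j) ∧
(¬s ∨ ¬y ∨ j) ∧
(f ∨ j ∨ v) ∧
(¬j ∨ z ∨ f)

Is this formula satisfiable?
Yes

Yes, the formula is satisfiable.

One satisfying assignment is: f=True, j=True, z=True, v=True, s=False, y=True

Verification: With this assignment, all 26 clauses evaluate to true.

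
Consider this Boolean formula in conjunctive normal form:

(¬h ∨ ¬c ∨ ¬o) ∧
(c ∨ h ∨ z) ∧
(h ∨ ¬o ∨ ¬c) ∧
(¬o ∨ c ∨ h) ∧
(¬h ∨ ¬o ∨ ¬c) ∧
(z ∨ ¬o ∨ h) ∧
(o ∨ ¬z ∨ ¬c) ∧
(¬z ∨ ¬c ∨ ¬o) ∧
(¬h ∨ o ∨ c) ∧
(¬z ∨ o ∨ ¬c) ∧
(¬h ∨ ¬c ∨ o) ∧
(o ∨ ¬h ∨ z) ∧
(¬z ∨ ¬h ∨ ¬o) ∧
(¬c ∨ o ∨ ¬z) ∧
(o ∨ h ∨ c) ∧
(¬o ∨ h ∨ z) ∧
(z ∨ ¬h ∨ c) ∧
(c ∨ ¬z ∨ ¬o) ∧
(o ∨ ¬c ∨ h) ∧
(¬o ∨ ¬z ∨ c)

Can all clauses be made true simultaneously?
No

No, the formula is not satisfiable.

No assignment of truth values to the variables can make all 20 clauses true simultaneously.

The formula is UNSAT (unsatisfiable).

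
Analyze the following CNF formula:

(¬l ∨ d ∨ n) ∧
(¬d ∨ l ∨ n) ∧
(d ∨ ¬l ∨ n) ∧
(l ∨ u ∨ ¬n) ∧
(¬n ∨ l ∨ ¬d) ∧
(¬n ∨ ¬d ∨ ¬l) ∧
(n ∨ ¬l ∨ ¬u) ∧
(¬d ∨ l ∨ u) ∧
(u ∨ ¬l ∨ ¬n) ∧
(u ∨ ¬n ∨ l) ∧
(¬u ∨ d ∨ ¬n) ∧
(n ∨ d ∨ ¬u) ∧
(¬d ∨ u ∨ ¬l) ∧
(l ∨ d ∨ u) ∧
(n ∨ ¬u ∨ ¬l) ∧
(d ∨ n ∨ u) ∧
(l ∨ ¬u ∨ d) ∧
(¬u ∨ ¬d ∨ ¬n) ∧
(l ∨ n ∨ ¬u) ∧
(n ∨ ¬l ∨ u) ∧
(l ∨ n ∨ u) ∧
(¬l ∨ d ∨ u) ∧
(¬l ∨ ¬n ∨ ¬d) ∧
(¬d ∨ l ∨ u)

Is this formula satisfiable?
No

No, the formula is not satisfiable.

No assignment of truth values to the variables can make all 24 clauses true simultaneously.

The formula is UNSAT (unsatisfiable).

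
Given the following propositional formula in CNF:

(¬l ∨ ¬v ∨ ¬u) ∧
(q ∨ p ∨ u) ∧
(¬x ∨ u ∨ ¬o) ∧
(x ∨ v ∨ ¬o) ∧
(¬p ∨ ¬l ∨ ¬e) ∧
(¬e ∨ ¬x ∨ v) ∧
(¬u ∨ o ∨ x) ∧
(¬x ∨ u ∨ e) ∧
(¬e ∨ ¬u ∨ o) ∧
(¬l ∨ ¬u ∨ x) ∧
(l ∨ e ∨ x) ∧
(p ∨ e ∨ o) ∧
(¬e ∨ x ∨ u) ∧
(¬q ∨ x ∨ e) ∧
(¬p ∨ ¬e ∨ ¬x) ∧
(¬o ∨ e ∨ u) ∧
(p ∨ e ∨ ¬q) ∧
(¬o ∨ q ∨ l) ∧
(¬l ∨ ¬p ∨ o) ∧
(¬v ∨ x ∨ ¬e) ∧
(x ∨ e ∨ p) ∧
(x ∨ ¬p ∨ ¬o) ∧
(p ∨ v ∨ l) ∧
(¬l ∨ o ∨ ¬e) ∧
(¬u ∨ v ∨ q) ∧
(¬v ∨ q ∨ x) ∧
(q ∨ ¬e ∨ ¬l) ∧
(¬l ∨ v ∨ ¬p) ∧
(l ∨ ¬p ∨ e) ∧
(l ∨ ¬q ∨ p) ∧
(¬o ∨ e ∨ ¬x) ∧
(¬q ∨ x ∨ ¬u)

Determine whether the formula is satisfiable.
No

No, the formula is not satisfiable.

No assignment of truth values to the variables can make all 32 clauses true simultaneously.

The formula is UNSAT (unsatisfiable).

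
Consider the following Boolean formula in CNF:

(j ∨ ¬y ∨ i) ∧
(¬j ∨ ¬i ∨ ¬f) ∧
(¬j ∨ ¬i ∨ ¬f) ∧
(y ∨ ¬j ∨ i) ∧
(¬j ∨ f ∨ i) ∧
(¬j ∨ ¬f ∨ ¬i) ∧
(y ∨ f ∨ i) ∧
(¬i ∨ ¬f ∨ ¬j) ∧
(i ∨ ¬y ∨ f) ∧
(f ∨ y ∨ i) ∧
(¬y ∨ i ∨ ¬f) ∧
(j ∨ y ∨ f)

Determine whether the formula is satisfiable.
Yes

Yes, the formula is satisfiable.

One satisfying assignment is: f=False, j=False, i=True, y=True

Verification: With this assignment, all 12 clauses evaluate to true.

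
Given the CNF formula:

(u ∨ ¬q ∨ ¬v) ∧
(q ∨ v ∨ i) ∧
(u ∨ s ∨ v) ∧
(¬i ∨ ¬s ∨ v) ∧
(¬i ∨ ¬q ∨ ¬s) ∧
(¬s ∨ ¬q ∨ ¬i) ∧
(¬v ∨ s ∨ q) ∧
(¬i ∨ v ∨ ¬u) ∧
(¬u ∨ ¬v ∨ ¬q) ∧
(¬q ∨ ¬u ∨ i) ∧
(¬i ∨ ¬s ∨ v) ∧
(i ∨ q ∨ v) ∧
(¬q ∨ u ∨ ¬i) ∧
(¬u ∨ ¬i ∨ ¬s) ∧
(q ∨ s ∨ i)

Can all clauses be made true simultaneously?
Yes

Yes, the formula is satisfiable.

One satisfying assignment is: s=True, q=True, v=False, u=False, i=False

Verification: With this assignment, all 15 clauses evaluate to true.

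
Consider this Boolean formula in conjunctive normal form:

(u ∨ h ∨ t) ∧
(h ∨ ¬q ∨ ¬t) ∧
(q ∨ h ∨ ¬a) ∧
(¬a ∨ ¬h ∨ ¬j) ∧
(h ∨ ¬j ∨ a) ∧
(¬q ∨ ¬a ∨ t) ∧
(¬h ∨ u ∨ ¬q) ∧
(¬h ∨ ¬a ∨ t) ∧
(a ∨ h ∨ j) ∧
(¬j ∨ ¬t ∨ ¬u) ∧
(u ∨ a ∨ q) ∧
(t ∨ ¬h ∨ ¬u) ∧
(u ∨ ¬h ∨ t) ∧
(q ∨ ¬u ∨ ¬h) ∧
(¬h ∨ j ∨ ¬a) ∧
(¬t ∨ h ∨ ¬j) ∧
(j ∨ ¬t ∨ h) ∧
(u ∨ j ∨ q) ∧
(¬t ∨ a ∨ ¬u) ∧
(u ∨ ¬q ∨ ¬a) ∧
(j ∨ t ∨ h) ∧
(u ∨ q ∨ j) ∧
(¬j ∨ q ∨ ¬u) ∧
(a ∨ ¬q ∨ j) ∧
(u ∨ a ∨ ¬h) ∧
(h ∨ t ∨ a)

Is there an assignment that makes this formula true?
No

No, the formula is not satisfiable.

No assignment of truth values to the variables can make all 26 clauses true simultaneously.

The formula is UNSAT (unsatisfiable).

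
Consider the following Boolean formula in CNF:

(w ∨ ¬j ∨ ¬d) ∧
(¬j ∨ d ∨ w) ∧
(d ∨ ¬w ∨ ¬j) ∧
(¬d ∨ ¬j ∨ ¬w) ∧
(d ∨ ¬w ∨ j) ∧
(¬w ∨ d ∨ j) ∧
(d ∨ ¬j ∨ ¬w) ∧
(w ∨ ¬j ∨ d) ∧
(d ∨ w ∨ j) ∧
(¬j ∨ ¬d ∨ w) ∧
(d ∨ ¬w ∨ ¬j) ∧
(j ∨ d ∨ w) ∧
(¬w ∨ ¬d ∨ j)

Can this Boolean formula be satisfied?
Yes

Yes, the formula is satisfiable.

One satisfying assignment is: w=False, d=True, j=False

Verification: With this assignment, all 13 clauses evaluate to true.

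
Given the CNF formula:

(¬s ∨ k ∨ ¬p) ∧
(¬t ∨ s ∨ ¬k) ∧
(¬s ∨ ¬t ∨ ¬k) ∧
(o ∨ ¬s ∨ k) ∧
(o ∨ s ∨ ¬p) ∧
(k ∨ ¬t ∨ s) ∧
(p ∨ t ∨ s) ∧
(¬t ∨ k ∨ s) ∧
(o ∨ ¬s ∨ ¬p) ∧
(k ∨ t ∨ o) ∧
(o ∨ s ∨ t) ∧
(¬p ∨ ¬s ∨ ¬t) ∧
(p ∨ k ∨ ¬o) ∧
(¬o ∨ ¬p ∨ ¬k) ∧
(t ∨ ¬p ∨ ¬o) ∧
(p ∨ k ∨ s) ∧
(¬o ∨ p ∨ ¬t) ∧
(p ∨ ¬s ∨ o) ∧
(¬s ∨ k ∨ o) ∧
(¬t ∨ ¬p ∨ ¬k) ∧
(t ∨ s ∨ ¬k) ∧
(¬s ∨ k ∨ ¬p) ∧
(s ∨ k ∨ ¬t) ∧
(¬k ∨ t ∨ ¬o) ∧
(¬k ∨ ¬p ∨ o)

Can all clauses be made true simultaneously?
No

No, the formula is not satisfiable.

No assignment of truth values to the variables can make all 25 clauses true simultaneously.

The formula is UNSAT (unsatisfiable).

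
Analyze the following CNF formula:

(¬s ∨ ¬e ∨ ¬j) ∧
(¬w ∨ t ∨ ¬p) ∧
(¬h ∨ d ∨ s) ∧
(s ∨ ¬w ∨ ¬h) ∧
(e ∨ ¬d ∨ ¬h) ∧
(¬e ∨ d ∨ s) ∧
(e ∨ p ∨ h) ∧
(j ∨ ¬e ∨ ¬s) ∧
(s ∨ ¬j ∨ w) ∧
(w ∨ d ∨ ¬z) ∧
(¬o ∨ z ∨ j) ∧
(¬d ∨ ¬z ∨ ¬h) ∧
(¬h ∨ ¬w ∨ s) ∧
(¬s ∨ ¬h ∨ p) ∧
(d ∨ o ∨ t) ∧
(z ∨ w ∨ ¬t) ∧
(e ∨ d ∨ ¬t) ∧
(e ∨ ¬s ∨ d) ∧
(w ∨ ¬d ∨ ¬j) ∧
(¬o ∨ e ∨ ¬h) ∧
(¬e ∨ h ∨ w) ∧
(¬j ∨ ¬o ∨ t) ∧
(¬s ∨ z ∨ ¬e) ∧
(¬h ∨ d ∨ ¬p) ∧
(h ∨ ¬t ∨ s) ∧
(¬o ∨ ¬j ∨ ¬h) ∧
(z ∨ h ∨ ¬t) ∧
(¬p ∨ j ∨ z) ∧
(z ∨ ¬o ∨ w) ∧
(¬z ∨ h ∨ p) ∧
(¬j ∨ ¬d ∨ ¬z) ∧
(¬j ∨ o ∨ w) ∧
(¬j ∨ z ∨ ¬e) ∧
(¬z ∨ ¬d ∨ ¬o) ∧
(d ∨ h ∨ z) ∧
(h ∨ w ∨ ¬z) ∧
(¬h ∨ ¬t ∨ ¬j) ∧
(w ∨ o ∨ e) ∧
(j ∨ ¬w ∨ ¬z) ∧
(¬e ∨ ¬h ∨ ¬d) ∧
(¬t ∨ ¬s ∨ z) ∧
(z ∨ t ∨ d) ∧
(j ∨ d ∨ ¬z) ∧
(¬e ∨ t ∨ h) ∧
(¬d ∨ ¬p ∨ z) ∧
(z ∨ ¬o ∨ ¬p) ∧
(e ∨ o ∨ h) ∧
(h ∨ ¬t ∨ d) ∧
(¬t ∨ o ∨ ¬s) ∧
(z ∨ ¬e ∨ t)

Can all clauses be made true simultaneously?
No

No, the formula is not satisfiable.

No assignment of truth values to the variables can make all 50 clauses true simultaneously.

The formula is UNSAT (unsatisfiable).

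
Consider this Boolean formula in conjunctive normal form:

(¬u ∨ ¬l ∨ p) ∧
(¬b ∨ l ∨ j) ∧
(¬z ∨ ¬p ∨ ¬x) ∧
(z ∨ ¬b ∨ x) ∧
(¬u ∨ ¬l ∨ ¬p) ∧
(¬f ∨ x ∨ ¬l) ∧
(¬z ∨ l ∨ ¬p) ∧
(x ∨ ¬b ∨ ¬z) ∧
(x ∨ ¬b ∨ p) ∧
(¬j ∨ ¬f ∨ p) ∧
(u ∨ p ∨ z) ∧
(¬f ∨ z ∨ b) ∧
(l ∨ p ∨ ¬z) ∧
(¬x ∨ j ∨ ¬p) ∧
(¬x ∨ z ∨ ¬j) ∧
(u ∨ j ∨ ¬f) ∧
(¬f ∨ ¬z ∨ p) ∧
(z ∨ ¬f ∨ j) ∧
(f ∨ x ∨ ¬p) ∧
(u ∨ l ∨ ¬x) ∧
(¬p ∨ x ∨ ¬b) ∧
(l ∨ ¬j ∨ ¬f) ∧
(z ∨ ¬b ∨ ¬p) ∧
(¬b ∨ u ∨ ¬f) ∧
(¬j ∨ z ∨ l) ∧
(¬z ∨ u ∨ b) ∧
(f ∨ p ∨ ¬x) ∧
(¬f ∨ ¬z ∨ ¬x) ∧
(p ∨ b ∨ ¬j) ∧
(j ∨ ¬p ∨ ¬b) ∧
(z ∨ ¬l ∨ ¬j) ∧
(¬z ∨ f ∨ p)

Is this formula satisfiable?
Yes

Yes, the formula is satisfiable.

One satisfying assignment is: u=True, j=False, f=False, x=False, b=False, z=False, l=False, p=False

Verification: With this assignment, all 32 clauses evaluate to true.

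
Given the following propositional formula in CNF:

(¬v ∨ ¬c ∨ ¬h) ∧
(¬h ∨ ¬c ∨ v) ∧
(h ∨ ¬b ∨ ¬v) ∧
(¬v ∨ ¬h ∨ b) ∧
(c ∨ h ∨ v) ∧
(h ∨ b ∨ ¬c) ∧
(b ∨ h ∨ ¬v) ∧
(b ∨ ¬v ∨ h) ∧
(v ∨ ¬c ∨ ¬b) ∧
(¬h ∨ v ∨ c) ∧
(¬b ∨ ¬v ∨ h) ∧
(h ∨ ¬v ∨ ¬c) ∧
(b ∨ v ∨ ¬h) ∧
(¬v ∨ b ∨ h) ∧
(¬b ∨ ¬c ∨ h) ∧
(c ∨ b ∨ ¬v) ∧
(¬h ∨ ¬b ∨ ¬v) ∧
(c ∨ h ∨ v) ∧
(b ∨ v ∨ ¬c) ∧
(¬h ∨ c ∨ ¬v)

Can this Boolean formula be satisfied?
No

No, the formula is not satisfiable.

No assignment of truth values to the variables can make all 20 clauses true simultaneously.

The formula is UNSAT (unsatisfiable).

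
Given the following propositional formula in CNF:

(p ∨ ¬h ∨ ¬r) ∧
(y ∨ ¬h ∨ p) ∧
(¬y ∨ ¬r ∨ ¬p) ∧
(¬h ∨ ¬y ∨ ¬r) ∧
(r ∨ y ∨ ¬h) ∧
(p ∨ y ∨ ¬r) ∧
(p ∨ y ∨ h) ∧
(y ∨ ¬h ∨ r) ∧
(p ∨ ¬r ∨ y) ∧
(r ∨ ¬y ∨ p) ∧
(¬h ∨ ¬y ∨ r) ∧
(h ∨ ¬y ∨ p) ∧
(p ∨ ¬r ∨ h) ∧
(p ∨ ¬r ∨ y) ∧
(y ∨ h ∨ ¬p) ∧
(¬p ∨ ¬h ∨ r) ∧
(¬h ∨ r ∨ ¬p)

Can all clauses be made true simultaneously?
Yes

Yes, the formula is satisfiable.

One satisfying assignment is: p=True, r=True, y=False, h=True

Verification: With this assignment, all 17 clauses evaluate to true.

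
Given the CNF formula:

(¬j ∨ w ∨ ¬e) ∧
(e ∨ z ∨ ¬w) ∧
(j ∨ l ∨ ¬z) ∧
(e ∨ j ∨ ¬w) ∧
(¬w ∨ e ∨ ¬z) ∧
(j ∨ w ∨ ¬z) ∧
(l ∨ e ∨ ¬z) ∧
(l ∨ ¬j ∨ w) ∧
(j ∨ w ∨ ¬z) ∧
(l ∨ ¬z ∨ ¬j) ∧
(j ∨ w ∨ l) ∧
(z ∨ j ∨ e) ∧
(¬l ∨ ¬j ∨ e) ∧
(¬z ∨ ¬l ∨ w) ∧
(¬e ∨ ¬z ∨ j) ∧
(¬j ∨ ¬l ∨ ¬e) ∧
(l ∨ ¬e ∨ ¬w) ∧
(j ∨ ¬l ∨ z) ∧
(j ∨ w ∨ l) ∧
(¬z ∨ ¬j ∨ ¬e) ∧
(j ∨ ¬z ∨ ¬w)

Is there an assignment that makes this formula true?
No

No, the formula is not satisfiable.

No assignment of truth values to the variables can make all 21 clauses true simultaneously.

The formula is UNSAT (unsatisfiable).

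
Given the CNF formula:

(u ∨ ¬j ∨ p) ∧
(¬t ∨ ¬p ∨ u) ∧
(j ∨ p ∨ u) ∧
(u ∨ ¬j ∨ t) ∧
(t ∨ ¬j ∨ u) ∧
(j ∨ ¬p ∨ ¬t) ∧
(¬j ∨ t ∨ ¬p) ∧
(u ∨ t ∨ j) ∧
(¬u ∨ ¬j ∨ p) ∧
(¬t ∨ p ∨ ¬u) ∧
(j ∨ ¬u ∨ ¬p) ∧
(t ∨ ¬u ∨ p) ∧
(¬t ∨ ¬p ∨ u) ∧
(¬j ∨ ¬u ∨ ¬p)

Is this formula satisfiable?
No

No, the formula is not satisfiable.

No assignment of truth values to the variables can make all 14 clauses true simultaneously.

The formula is UNSAT (unsatisfiable).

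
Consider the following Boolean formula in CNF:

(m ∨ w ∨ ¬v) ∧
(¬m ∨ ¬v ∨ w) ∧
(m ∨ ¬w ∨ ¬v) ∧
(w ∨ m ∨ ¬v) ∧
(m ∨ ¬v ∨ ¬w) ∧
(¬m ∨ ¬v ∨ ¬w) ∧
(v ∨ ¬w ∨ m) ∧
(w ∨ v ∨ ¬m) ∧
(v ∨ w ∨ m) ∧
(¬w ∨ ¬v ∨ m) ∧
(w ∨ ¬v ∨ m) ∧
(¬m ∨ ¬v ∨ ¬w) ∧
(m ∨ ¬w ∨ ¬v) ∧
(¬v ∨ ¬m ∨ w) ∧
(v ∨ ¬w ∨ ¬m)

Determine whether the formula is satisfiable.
No

No, the formula is not satisfiable.

No assignment of truth values to the variables can make all 15 clauses true simultaneously.

The formula is UNSAT (unsatisfiable).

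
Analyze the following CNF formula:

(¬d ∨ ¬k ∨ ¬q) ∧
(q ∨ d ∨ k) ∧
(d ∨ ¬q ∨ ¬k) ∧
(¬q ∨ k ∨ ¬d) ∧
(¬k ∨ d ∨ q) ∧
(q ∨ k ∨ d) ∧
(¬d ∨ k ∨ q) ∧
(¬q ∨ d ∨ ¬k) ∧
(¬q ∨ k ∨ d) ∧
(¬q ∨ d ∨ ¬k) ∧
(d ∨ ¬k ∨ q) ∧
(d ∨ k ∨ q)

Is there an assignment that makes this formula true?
Yes

Yes, the formula is satisfiable.

One satisfying assignment is: q=False, k=True, d=True

Verification: With this assignment, all 12 clauses evaluate to true.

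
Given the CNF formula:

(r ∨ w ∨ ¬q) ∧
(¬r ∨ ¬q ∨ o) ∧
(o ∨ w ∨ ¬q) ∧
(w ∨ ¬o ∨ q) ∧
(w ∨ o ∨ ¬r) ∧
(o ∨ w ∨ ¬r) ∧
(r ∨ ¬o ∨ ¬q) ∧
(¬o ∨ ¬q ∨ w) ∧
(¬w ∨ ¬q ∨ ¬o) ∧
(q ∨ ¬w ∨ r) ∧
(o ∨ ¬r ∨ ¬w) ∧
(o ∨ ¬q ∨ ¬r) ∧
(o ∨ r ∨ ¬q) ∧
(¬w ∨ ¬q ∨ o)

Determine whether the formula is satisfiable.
Yes

Yes, the formula is satisfiable.

One satisfying assignment is: o=False, r=False, q=False, w=False

Verification: With this assignment, all 14 clauses evaluate to true.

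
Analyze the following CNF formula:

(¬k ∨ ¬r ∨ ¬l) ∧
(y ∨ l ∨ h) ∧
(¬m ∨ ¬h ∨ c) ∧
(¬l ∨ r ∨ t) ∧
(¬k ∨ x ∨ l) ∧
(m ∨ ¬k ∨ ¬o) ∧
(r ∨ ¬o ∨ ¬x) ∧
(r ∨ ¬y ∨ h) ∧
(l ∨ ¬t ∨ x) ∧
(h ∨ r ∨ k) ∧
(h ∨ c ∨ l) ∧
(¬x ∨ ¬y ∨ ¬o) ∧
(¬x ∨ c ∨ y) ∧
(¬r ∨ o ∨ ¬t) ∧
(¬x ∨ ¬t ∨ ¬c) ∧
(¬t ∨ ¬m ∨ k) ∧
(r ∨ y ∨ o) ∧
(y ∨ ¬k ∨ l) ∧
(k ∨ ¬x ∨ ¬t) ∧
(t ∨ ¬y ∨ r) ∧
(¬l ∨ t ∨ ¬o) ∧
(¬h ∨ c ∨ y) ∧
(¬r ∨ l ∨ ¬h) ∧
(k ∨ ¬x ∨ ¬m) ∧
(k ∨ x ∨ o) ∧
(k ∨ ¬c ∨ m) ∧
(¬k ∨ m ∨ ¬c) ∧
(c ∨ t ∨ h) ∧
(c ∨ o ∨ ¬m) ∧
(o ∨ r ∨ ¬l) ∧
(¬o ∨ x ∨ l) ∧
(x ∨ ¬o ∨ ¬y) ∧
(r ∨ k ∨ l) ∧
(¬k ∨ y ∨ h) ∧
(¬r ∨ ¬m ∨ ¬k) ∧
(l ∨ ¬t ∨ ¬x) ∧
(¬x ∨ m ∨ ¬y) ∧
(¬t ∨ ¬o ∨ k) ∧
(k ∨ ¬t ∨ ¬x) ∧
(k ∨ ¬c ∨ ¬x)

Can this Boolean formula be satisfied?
Yes

Yes, the formula is satisfiable.

One satisfying assignment is: t=True, o=True, y=False, h=True, l=True, k=True, m=True, r=False, c=True, x=False

Verification: With this assignment, all 40 clauses evaluate to true.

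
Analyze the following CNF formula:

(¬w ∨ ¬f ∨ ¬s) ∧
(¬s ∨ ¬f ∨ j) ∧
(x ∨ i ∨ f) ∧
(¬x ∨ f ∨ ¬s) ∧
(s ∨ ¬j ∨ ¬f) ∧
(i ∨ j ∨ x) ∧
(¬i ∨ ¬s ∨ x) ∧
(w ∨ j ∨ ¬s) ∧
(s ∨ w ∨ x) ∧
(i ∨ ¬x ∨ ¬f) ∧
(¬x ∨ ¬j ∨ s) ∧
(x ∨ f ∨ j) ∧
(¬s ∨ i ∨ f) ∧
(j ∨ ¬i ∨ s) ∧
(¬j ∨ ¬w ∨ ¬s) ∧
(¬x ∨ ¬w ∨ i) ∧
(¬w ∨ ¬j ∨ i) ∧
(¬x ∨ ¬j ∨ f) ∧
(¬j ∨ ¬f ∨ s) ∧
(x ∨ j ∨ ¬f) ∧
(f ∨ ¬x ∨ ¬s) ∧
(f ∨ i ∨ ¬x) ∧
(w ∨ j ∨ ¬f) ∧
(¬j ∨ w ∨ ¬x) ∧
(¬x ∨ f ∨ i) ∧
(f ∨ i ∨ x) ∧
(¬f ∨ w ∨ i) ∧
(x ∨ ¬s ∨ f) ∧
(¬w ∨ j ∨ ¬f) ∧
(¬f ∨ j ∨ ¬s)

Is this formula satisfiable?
Yes

Yes, the formula is satisfiable.

One satisfying assignment is: i=True, j=True, s=False, x=False, f=False, w=True

Verification: With this assignment, all 30 clauses evaluate to true.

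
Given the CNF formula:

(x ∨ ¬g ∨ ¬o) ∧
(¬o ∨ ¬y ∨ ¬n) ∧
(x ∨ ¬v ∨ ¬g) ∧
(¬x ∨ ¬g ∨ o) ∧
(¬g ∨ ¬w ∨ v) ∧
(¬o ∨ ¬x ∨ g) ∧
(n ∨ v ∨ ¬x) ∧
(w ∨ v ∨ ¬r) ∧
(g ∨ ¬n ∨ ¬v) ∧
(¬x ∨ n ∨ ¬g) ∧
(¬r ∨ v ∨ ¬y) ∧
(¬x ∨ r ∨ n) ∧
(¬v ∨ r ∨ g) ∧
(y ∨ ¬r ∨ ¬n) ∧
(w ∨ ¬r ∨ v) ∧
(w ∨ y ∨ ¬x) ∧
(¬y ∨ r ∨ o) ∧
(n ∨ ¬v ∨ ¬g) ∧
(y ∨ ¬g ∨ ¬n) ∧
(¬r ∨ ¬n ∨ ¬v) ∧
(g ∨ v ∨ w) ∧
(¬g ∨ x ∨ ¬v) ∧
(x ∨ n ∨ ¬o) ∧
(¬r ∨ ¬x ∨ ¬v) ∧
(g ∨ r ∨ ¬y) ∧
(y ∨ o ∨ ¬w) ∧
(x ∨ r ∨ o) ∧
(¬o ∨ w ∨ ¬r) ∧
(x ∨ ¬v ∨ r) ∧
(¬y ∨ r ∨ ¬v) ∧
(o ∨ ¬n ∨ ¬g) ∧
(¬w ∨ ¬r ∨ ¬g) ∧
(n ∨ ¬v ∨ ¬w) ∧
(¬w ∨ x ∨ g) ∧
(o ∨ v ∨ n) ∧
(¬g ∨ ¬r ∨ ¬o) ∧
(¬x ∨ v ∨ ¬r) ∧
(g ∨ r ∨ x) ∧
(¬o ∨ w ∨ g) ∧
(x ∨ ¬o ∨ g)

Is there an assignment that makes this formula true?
Yes

Yes, the formula is satisfiable.

One satisfying assignment is: x=False, w=False, r=True, g=False, y=False, n=False, o=False, v=True

Verification: With this assignment, all 40 clauses evaluate to true.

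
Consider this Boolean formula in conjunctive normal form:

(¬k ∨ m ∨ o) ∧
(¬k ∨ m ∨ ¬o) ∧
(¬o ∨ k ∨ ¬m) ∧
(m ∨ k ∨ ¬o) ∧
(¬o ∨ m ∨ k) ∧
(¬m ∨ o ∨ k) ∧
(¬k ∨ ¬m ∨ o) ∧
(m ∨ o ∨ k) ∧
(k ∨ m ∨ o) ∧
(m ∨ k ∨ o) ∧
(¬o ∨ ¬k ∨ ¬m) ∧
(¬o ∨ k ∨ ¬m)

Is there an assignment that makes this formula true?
No

No, the formula is not satisfiable.

No assignment of truth values to the variables can make all 12 clauses true simultaneously.

The formula is UNSAT (unsatisfiable).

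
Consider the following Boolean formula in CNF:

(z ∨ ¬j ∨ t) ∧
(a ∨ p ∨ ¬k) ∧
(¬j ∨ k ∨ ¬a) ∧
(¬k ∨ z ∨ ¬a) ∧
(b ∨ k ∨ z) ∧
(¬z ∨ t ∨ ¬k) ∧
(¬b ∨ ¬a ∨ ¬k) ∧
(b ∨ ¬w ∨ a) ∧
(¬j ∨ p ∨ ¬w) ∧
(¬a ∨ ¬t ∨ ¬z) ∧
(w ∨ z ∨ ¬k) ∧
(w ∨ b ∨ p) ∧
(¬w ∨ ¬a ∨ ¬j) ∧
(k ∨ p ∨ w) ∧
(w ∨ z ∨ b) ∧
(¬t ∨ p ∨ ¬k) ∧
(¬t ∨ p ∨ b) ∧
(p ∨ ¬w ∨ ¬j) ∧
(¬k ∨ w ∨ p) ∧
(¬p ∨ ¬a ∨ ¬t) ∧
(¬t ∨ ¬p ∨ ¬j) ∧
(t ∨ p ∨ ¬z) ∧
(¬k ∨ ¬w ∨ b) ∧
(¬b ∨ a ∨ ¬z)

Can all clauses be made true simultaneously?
Yes

Yes, the formula is satisfiable.

One satisfying assignment is: p=True, z=True, j=False, b=False, t=False, w=False, a=False, k=False

Verification: With this assignment, all 24 clauses evaluate to true.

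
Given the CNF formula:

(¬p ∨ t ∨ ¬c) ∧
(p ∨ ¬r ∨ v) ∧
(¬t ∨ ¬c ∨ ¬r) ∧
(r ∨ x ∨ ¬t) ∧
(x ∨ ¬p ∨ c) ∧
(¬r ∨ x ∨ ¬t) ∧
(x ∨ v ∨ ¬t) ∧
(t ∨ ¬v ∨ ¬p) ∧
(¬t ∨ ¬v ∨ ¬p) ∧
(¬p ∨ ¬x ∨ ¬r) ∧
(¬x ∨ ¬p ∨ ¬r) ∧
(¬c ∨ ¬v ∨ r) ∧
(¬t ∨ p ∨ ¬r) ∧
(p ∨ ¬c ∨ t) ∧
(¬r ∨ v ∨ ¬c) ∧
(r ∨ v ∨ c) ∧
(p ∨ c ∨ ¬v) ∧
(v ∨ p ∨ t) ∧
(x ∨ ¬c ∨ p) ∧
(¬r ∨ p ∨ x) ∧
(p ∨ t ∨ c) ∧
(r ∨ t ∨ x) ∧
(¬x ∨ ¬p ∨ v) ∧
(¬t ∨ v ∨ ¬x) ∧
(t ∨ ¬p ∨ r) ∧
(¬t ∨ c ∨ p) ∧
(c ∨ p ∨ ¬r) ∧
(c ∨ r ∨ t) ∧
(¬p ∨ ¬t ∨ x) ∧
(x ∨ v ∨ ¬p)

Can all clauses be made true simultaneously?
No

No, the formula is not satisfiable.

No assignment of truth values to the variables can make all 30 clauses true simultaneously.

The formula is UNSAT (unsatisfiable).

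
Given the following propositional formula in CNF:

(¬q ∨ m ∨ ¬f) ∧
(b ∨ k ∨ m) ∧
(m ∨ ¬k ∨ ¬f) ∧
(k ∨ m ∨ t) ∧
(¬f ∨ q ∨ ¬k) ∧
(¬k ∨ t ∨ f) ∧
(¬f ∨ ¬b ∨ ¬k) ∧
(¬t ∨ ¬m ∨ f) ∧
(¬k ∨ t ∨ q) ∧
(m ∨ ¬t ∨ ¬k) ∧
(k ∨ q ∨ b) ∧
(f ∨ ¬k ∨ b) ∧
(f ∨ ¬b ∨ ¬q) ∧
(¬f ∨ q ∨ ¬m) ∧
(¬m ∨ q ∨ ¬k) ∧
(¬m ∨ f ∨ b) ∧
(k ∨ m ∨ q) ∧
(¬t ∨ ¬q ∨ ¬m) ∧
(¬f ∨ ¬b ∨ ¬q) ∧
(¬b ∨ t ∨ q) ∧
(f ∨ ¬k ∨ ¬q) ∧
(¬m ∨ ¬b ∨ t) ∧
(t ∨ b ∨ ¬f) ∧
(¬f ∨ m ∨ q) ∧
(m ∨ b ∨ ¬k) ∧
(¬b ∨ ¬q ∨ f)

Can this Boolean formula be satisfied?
No

No, the formula is not satisfiable.

No assignment of truth values to the variables can make all 26 clauses true simultaneously.

The formula is UNSAT (unsatisfiable).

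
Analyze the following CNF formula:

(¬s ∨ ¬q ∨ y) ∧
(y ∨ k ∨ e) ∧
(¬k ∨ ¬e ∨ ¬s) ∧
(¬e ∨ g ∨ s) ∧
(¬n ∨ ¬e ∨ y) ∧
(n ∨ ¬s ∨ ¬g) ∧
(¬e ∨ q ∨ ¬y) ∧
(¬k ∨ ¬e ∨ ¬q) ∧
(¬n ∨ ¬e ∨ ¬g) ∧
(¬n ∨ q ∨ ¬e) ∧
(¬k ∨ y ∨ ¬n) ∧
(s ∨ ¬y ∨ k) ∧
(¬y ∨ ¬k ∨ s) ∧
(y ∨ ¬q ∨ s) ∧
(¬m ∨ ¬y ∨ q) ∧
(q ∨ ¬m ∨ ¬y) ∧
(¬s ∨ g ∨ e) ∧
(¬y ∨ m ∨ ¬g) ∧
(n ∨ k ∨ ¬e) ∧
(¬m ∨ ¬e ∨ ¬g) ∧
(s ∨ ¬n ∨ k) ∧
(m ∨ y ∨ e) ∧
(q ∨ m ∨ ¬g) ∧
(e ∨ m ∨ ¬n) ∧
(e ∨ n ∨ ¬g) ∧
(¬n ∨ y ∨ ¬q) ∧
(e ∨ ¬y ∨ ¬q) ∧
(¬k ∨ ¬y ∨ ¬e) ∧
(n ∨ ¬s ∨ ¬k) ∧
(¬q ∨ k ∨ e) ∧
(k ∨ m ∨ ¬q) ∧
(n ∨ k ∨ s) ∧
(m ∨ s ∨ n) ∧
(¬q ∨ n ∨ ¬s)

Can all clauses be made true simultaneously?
Yes

Yes, the formula is satisfiable.

One satisfying assignment is: s=True, e=True, k=False, y=True, q=True, m=True, n=True, g=False

Verification: With this assignment, all 34 clauses evaluate to true.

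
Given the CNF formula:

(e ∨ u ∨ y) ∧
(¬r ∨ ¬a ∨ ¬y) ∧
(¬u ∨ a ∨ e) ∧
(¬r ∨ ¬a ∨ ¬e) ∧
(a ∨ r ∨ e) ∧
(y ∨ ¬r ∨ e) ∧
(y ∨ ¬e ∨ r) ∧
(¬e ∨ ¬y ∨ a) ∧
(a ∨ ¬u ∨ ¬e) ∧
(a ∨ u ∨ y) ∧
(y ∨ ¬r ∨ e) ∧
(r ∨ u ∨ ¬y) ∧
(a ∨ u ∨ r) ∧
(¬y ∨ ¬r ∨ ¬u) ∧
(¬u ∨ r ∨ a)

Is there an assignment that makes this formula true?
Yes

Yes, the formula is satisfiable.

One satisfying assignment is: y=False, r=False, u=True, a=True, e=False

Verification: With this assignment, all 15 clauses evaluate to true.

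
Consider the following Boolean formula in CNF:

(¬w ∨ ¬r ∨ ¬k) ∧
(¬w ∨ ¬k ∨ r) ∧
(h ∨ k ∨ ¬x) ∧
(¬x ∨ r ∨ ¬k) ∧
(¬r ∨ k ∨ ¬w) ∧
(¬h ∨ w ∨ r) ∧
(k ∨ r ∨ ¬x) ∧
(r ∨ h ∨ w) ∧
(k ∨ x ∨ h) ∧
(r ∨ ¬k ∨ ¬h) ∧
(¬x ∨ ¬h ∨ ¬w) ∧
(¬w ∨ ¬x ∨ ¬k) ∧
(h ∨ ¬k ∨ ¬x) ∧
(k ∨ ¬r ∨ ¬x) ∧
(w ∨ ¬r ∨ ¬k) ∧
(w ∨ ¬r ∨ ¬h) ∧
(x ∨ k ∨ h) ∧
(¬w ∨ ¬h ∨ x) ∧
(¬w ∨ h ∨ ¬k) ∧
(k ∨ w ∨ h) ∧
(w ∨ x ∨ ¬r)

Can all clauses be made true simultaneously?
No

No, the formula is not satisfiable.

No assignment of truth values to the variables can make all 21 clauses true simultaneously.

The formula is UNSAT (unsatisfiable).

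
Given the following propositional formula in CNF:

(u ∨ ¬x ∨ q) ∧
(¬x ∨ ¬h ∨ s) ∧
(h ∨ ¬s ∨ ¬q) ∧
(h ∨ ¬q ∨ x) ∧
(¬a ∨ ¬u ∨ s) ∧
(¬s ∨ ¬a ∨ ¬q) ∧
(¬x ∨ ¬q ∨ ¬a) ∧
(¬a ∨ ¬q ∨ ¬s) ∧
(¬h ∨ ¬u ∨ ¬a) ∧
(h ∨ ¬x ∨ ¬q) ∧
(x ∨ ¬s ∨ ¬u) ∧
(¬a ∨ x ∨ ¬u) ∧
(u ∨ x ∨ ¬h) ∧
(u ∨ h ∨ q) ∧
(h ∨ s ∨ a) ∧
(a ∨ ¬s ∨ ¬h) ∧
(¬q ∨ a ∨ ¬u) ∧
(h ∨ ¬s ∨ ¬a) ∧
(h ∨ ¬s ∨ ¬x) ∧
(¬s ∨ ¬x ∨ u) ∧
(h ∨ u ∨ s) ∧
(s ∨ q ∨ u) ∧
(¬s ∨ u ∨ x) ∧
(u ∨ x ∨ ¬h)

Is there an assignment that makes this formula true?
Yes

Yes, the formula is satisfiable.

One satisfying assignment is: s=False, a=False, x=False, q=False, u=True, h=True

Verification: With this assignment, all 24 clauses evaluate to true.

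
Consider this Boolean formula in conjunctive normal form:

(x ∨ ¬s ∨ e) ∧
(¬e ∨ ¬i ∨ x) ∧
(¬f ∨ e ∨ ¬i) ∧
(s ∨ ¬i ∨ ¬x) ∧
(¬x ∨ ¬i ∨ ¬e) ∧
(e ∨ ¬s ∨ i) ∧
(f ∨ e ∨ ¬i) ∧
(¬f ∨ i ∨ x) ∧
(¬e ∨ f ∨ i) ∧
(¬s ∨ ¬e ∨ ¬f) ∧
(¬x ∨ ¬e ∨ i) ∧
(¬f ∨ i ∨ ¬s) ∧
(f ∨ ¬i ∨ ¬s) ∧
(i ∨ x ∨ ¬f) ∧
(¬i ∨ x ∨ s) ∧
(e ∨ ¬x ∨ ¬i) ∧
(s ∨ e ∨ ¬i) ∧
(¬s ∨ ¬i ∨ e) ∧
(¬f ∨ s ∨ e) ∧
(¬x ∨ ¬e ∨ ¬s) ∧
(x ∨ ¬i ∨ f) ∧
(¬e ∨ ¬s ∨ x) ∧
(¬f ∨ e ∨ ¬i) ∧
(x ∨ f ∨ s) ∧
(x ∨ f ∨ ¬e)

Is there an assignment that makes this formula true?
Yes

Yes, the formula is satisfiable.

One satisfying assignment is: e=False, f=False, s=False, i=False, x=True

Verification: With this assignment, all 25 clauses evaluate to true.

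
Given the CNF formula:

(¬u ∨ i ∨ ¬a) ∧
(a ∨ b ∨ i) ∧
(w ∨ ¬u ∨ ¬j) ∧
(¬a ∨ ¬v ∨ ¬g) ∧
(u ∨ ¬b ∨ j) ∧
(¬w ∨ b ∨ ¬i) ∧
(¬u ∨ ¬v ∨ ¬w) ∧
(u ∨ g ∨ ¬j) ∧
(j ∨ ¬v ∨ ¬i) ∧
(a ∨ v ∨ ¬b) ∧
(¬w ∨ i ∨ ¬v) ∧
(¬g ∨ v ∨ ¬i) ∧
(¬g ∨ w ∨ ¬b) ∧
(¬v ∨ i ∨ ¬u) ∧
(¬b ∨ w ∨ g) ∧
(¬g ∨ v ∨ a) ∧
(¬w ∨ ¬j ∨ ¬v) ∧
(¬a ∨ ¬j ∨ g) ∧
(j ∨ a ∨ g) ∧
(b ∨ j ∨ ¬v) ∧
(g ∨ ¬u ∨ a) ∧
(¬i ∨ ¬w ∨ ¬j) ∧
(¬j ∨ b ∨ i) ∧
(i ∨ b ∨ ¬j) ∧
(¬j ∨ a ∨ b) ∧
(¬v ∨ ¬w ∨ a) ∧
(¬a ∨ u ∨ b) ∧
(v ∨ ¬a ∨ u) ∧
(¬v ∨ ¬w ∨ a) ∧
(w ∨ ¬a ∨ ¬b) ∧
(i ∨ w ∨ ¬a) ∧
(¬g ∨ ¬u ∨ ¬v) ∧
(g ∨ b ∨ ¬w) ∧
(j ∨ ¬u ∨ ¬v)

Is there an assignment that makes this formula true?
Yes

Yes, the formula is satisfiable.

One satisfying assignment is: b=False, w=False, a=True, u=True, g=False, j=False, v=False, i=True

Verification: With this assignment, all 34 clauses evaluate to true.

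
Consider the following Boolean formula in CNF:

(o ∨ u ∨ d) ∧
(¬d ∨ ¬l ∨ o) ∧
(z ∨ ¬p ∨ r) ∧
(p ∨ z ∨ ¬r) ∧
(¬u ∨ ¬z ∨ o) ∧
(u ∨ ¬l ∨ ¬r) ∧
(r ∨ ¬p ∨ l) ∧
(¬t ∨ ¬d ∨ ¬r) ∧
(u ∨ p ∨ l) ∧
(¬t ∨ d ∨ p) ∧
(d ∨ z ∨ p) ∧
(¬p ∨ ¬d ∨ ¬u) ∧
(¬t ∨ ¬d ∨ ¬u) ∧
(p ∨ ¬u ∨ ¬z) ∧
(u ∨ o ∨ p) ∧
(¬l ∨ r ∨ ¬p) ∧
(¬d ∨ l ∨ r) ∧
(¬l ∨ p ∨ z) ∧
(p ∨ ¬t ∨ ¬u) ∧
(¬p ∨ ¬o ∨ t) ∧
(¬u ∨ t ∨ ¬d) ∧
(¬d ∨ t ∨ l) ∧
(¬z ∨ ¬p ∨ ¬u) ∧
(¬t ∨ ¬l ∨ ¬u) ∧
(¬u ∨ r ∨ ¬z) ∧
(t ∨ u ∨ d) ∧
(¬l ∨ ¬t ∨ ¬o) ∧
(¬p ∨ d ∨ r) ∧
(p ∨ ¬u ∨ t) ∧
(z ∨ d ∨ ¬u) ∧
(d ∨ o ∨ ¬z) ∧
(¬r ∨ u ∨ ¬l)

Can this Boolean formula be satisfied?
Yes

Yes, the formula is satisfiable.

One satisfying assignment is: t=False, r=False, o=True, d=True, l=True, u=False, z=True, p=False

Verification: With this assignment, all 32 clauses evaluate to true.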